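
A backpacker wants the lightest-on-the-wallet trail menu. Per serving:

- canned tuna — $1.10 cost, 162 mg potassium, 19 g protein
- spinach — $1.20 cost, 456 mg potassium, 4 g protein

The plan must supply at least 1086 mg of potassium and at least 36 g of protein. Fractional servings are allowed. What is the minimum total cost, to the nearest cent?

$3.87

A basic optimal solution has at most two foods positive. Try each food alone and each pair with both targets met exactly.
canned tuna only: max(1086/162, 36/19) = 6.704 servings → $7.37.
spinach only: max(1086/456, 36/4) = 9 servings → $10.80.
canned tuna + spinach with both tight: 1.506 servings and 1.847 servings → $3.87.
So the least-cost plan costs $3.87.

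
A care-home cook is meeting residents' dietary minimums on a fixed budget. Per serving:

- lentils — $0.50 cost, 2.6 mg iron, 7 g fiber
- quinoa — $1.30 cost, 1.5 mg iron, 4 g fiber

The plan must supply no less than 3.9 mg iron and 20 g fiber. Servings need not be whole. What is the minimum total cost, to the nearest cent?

At the optimum either one food covers both requirements or two foods hit both targets exactly; no other combination can be cheaper.
lentils only: max(3.9/2.6, 20/7) = 2.857 servings → $1.43.
quinoa only: max(3.9/1.5, 20/4) = 5 servings → $6.50.
lentils + quinoa with both targets exact would need a negative amount; discard.
So the least-cost plan costs $1.43.

$1.43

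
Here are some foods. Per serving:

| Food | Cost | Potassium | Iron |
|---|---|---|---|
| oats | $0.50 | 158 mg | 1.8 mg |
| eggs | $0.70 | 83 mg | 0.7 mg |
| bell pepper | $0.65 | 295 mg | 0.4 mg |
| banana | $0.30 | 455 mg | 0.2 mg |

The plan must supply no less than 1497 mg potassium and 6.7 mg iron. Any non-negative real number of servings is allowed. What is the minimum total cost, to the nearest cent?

$2.37

This is a tiny linear program; its minimum lies at a vertex of the feasible set. List the vertices and price them.
oats only: max(1497/158, 6.7/1.8) = 9.475 servings → $4.74.
eggs only: max(1497/83, 6.7/0.7) = 18.04 servings → $12.63.
bell pepper only: max(1497/295, 6.7/0.4) = 16.75 servings → $10.89.
banana only: max(1497/455, 6.7/0.2) = 33.5 servings → $10.05.
oats + eggs: intersection lies outside the first quadrant.
oats + bell pepper with both tight: 2.945 servings and 3.497 servings → $3.75.
oats + banana with both tight: 3.491 servings and 2.078 servings → $2.37.
eggs + bell pepper with both tight: 7.95 servings and 2.838 servings → $7.41.
eggs + banana with both tight: 9.106 servings and 1.629 servings → $6.86.
bell pepper + banana with both targets exact would need a negative amount; discard.
The minimum over all feasible corners is $2.37.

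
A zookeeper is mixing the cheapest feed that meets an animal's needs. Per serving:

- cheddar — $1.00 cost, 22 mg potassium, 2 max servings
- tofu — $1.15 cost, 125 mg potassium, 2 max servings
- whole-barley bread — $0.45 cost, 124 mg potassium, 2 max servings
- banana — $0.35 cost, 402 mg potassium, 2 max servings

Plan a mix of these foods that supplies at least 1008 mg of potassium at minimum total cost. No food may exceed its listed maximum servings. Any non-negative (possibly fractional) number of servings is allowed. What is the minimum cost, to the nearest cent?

$1.44

Cost per mg of potassium: banana $0.0009, whole-barley bread $0.0036, tofu $0.0092, cheddar $0.0455.
Take 2 servings of banana: +804.0 mg potassium for $0.70 (total $0.70, still need 204.0 mg).
Take 1.645 servings of whole-barley bread: +204.0 mg potassium for $0.74 (total $1.44, still need 0.0 mg).
Greedy by cheapest-per-mg is optimal for a single linear constraint, so the minimum cost is $1.44.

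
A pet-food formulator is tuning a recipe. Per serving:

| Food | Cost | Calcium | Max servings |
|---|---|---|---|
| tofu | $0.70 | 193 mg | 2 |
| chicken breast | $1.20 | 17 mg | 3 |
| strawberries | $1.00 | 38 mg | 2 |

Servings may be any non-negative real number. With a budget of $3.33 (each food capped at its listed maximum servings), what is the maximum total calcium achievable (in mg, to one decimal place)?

Calcium per dollar: tofu 275.7, strawberries 38, chicken breast 14.17.
Take 2 servings of tofu: spends $1.40, +386.0 mg calcium (running total 386.0 mg).
Take 1.93 servings of strawberries: spends $1.93, +73.3 mg calcium (running total 459.3 mg).
Greedy by best ratio exhausts the cost allowance optimally: 459.3 mg.

459.3 mg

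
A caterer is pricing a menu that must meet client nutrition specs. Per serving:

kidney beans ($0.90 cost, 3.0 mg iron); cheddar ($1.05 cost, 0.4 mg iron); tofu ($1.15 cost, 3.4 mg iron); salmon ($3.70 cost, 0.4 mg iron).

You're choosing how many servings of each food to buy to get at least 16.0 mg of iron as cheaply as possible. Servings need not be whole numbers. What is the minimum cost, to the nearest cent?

$4.80

Cost per mg of iron: kidney beans $0.3000, tofu $0.3382, cheddar $2.6250, salmon $9.2500.
With no serving limits, use only kidney beans: 16.0 mg / 3.0 mg = 5.333 servings × $0.90 = $4.80.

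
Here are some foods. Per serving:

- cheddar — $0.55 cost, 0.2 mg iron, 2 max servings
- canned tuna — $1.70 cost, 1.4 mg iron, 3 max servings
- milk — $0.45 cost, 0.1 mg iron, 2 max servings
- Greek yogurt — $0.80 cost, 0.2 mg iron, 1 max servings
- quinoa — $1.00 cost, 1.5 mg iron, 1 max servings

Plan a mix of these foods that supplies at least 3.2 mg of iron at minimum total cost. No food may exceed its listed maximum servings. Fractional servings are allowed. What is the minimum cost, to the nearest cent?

$3.06

Cost per mg of iron: quinoa $0.6667, canned tuna $1.2143, cheddar $2.7500, Greek yogurt $4.0000, milk $4.5000.
Take 1 serving of quinoa: +1.5 mg iron for $1.00 (total $1.00, still need 1.7 mg).
Take 1.214 servings of canned tuna: +1.7 mg iron for $2.06 (total $3.06, still need 0.0 mg).
Filling from the cheapest source first is optimal under one linear minimum: $3.06.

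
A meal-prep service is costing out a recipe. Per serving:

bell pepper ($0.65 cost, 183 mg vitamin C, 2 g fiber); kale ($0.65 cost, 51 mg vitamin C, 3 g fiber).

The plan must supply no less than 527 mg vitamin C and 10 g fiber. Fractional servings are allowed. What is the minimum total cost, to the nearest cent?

$2.69

The cheapest plan sits at a corner of the feasible region — with two constraints it uses at most two foods.
bell pepper only: max(527/183, 10/2) = 5 servings → $3.25.
kale only: max(527/51, 10/3) = 10.33 servings → $6.72.
bell pepper + kale with both tight: 2.396 servings and 1.736 servings → $2.69.
Cheapest feasible corner: $2.69.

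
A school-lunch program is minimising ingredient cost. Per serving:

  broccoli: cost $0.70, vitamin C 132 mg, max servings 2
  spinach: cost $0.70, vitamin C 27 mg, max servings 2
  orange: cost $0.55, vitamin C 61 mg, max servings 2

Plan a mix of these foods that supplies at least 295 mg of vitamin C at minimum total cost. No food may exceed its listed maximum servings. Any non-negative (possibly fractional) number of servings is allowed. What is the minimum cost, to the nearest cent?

$1.68

Cost per mg of vitamin C: broccoli $0.0053, orange $0.0090, spinach $0.0259.
Take 2 servings of broccoli: +264.0 mg vitamin C for $1.40 (total $1.40, still need 31.0 mg).
Take 0.5082 servings of orange: +31.0 mg vitamin C for $0.28 (total $1.68, still need 0.0 mg).
Filling from the cheapest source first is optimal under one linear minimum: $1.68.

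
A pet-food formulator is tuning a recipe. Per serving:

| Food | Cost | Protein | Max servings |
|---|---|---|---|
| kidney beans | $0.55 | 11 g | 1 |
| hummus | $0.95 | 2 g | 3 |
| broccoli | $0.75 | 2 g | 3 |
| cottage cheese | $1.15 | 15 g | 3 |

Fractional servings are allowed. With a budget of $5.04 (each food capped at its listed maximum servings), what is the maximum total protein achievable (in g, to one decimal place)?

58.8 g

Protein per dollar: kidney beans 20, cottage cheese 13.04, broccoli 2.667, hummus 2.105.
Take 1 serving of kidney beans: spends $0.55, +11.0 g protein (running total 11.0 g).
Take 3 servings of cottage cheese: spends $3.45, +45.0 g protein (running total 56.0 g).
Take 1.387 servings of broccoli: spends $1.04, +2.8 g protein (running total 58.8 g).
Greedy by best ratio exhausts the cost allowance optimally: 58.8 g.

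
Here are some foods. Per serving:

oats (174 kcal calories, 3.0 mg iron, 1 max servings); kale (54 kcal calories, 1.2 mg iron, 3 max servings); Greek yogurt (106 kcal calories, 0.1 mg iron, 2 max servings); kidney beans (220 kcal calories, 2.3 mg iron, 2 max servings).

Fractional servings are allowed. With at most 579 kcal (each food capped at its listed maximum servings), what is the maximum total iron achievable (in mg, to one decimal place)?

9.1 mg

Iron per kcal: kale 0.02222, oats 0.01724, kidney beans 0.01045, Greek yogurt 0.0009434.
Take 3 servings of kale: uses 162 kcal, +3.6 mg iron (running total 3.6 mg).
Take 1 serving of oats: uses 174 kcal, +3.0 mg iron (running total 6.6 mg).
Take 1.105 servings of kidney beans: uses 243 kcal, +2.5 mg iron (running total 9.1 mg).
Greedy by best ratio exhausts the calories allowance optimally: 9.1 mg.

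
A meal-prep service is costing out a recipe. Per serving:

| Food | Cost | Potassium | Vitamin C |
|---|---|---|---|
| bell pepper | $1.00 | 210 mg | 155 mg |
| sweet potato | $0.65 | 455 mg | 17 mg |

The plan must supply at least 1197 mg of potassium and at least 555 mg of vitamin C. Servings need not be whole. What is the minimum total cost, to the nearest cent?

The cheapest plan sits at a corner of the feasible region — with two constraints it uses at most two foods.
bell pepper only: max(1197/210, 555/155) = 5.7 servings → $5.70.
sweet potato only: max(1197/455, 555/17) = 32.65 servings → $21.22.
bell pepper + sweet potato with both tight: 3.468 servings and 1.03 servings → $4.14.
The minimum over all feasible corners is $4.14.

$4.14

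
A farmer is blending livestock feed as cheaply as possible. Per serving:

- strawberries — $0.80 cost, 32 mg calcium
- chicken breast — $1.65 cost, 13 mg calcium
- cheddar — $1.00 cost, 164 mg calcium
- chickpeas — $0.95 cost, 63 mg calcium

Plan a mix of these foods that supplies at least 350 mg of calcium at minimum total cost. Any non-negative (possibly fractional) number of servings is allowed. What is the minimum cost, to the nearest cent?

$2.13

Cost per mg of calcium: cheddar $0.0061, chickpeas $0.0151, strawberries $0.0250, chicken breast $0.1269.
With no serving limits, use only cheddar: 350 mg / 164 mg = 2.134 servings × $1.00 = $2.13.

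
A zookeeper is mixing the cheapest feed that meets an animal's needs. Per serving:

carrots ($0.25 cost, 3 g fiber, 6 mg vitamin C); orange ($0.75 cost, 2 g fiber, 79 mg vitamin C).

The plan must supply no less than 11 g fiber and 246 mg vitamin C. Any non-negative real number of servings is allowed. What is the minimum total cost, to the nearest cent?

$2.66

Minimising a linear cost over {fiber ≥ 11, vitamin C ≥ 246, servings ≥ 0} — the optimum is at a vertex, using one or two foods.
carrots only: max(11/3, 246/6) = 41 servings → $10.25.
orange only: max(11/2, 246/79) = 5.5 servings → $4.12.
carrots + orange with both tight: 1.676 servings and 2.987 servings → $2.66.
So the least-cost plan costs $2.66.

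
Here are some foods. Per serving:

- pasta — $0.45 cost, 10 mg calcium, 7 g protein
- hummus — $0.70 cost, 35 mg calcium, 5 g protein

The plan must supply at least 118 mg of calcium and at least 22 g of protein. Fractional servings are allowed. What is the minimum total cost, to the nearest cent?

$2.59

The cheapest plan sits at a corner of the feasible region — with two constraints it uses at most two foods.
pasta only: max(118/10, 22/7) = 11.8 servings → $5.31.
hummus only: max(118/35, 22/5) = 4.4 servings → $3.08.
pasta + hummus with both tight: 0.9231 servings and 3.108 servings → $2.59.
So the least-cost plan costs $2.59.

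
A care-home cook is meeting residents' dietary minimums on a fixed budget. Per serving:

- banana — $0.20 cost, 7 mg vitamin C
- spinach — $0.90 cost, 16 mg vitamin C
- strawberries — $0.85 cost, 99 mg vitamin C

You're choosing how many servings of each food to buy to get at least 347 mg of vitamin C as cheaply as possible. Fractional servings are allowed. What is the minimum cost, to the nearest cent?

$2.98

Cost per mg of vitamin C: strawberries $0.0086, banana $0.0286, spinach $0.0563.
With no serving limits, use only strawberries: 347 mg / 99 mg = 3.505 servings × $0.85 = $2.98.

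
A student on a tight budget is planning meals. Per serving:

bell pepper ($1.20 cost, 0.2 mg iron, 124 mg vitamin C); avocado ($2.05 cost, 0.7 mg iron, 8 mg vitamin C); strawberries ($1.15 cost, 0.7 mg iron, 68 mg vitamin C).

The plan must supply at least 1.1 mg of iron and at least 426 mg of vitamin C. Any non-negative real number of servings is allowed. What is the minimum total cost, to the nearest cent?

$4.47

With two linear requirements the optimum uses one or two foods; enumerate the corners.
bell pepper only: max(1.1/0.2, 426/124) = 5.5 servings → $6.60.
avocado only: max(1.1/0.7, 426/8) = 53.25 servings → $109.16.
strawberries only: max(1.1/0.7, 426/68) = 6.265 servings → $7.20.
bell pepper + avocado with both tight: 3.397 servings and 0.6009 servings → $5.31.
bell pepper + strawberries with both tight: 3.052 servings and 0.6995 servings → $4.47.
avocado + strawberries with both targets exact would need a negative amount; discard.
Cheapest feasible corner: $4.47.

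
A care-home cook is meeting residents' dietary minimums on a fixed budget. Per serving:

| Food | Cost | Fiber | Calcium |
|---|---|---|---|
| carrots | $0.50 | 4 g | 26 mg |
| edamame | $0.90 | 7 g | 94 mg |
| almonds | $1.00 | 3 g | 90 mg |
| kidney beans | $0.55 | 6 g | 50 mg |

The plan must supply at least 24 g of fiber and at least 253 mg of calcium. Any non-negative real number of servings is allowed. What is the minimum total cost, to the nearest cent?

carrots only: max(24/4, 253/26) = 9.731 servings → $4.87.
edamame only: max(24/7, 253/94) = 3.429 servings → $3.09.
almonds only: max(24/3, 253/90) = 8 servings → $8.00.
kidney beans only: max(24/6, 253/50) = 5.06 servings → $2.78.
carrots + edamame with both tight: 2.5 servings and 2 servings → $3.05.
carrots + almonds with both tight: 4.968 servings and 1.376 servings → $3.86.
carrots + kidney beans with both targets exact would need a negative amount; discard.
edamame + almonds with both targets exact would need a negative amount; discard.
edamame + kidney beans with both tight: 1.486 servings and 2.266 servings → $2.58.
almonds + kidney beans with both tight: 0.8154 servings and 3.592 servings → $2.79.
The minimum over all feasible corners is $2.58.

$2.58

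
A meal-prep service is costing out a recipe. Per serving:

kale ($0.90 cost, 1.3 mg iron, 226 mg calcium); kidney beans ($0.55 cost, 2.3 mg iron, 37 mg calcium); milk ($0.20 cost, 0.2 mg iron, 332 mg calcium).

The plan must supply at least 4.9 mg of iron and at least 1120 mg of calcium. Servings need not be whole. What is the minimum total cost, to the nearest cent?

An LP optimum is at a vertex; with two nutrient constraints at most two foods are used. Check each candidate.
kale only: max(4.9/1.3, 1120/226) = 4.956 servings → $4.46.
kidney beans only: max(4.9/2.3, 1120/37) = 30.27 servings → $16.65.
milk only: max(4.9/0.2, 1120/332) = 24.5 servings → $4.90.
kale + kidney beans: the both-tight solution has a negative serving — not a feasible corner.
kale + milk with both tight: 3.63 servings and 0.9022 servings → $3.45.
kidney beans + milk with both tight: 1.855 servings and 3.167 servings → $1.65.
The minimum over all feasible corners is $1.65.

$1.65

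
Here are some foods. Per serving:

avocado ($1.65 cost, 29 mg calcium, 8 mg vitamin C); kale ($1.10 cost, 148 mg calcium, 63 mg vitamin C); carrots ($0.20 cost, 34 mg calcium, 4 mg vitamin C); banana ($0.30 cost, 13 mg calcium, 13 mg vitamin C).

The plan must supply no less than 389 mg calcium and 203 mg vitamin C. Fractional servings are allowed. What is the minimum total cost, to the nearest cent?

Check every corner: each single food scaled to meet both minima, and each pair solved so both constraints bind.
avocado only: max(389/29, 203/8) = 25.38 servings → $41.87.
kale only: max(389/148, 203/63) = 3.222 servings → $3.54.
carrots only: max(389/34, 203/4) = 50.75 servings → $10.15.
banana only: max(389/13, 203/13) = 29.92 servings → $8.98.
avocado + kale: the both-tight solution has a negative serving — not a feasible corner.
avocado + carrots: the both-tight solution has a negative serving — not a feasible corner.
avocado + banana with both tight: 8.857 servings and 10.16 servings → $17.66.
kale + carrots: intersection lies outside the first quadrant.
kale + banana with both tight: 2.188 servings and 5.011 servings → $3.91.
carrots + banana with both tight: 6.2 servings and 13.71 servings → $5.35.
Cheapest feasible corner: $3.54.

$3.54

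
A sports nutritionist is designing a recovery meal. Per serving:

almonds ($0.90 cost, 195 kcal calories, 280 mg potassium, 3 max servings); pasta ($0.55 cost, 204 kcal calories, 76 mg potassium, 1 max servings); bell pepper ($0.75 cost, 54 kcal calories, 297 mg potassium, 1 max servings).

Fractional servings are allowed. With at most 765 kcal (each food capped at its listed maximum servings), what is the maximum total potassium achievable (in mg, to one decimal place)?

Potassium per kcal: bell pepper 5.5, almonds 1.436, pasta 0.3725.
Take 1 serving of bell pepper: uses 54 kcal, +297.0 mg potassium (running total 297.0 mg).
Take 3 servings of almonds: uses 585 kcal, +840.0 mg potassium (running total 1137.0 mg).
Take 0.6176 servings of pasta: uses 126 kcal, +46.9 mg potassium (running total 1183.9 mg).
Greedy by best ratio exhausts the calories allowance optimally: 1183.9 mg.

1183.9 mg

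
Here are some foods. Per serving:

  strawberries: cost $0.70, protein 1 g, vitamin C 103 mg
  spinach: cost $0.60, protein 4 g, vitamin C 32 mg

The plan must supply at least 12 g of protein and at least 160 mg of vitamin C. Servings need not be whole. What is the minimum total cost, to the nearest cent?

$2.17

A basic optimal solution has at most two foods positive. Try each food alone and each pair with both targets met exactly.
strawberries only: max(12/1, 160/103) = 12 servings → $8.40.
spinach only: max(12/4, 160/32) = 5 servings → $3.00.
strawberries + spinach with both tight: 0.6737 servings and 2.832 servings → $2.17.
Cheapest feasible corner: $2.17.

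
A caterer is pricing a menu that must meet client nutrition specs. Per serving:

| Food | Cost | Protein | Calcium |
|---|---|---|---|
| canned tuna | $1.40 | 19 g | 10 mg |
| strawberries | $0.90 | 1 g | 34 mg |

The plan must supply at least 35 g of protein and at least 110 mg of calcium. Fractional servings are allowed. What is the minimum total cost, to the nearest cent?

$4.84

This is a tiny linear program; its minimum lies at a vertex of the feasible set. List the vertices and price them.
canned tuna only: max(35/19, 110/10) = 11 servings → $15.40.
strawberries only: max(35/1, 110/34) = 35 servings → $31.50.
canned tuna + strawberries with both tight: 1.698 servings and 2.736 servings → $4.84.
So the least-cost plan costs $4.84.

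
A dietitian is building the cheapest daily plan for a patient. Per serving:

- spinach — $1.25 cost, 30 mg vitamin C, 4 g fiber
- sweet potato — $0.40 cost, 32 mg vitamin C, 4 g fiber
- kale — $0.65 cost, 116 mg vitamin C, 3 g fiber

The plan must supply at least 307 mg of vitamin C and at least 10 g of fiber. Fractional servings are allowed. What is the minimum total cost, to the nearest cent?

A basic optimal solution has at most two foods positive. Try each food alone and each pair with both targets met exactly.
spinach only: max(307/30, 10/4) = 10.23 servings → $12.79.
sweet potato only: max(307/32, 10/4) = 9.594 servings → $3.84.
kale only: max(307/116, 10/3) = 3.333 servings → $2.17.
spinach + sweet potato with both targets exact would need a negative amount; discard.
spinach + kale with both tight: 0.639 servings and 2.481 servings → $2.41.
sweet potato + kale with both tight: 0.6495 servings and 2.467 servings → $1.86.
The minimum over all feasible corners is $1.86.

$1.86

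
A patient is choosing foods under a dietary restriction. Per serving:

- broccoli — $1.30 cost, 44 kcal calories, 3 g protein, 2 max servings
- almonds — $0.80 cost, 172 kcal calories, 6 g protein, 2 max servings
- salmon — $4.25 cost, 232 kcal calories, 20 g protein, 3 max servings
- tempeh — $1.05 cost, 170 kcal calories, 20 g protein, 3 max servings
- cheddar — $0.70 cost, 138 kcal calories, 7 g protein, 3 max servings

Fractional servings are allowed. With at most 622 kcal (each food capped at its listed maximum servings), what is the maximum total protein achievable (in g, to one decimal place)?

69.7 g

Protein per kcal: tempeh 0.1176, salmon 0.08621, broccoli 0.06818, cheddar 0.05072, almonds 0.03488.
Take 3 servings of tempeh: uses 510 kcal, +60.0 g protein (running total 60.0 g).
Take 0.4828 servings of salmon: uses 112 kcal, +9.7 g protein (running total 69.7 g).
Greedy by best ratio exhausts the calories allowance optimally: 69.7 g.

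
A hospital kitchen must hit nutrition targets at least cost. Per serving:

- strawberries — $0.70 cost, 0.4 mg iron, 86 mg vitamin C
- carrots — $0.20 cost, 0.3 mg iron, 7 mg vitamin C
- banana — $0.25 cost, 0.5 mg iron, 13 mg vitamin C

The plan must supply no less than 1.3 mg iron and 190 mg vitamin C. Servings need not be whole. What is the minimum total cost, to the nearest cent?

$1.68

Two binding constraints pin down two serving amounts, so the optimal mix uses at most two foods. The candidates are each food alone (scaled to the tighter of iron/vitamin C) and each pair with both constraints tight.
strawberries only: max(1.3/0.4, 190/86) = 3.25 servings → $2.27.
carrots only: max(1.3/0.3, 190/7) = 27.14 servings → $5.43.
banana only: max(1.3/0.5, 190/13) = 14.62 servings → $3.65.
strawberries + carrots with both tight: 2.083 servings and 1.557 servings → $1.77.
strawberries + banana with both tight: 2.066 servings and 0.9471 servings → $1.68.
carrots + banana with both targets exact would need a negative amount; discard.
So the least-cost plan costs $1.68.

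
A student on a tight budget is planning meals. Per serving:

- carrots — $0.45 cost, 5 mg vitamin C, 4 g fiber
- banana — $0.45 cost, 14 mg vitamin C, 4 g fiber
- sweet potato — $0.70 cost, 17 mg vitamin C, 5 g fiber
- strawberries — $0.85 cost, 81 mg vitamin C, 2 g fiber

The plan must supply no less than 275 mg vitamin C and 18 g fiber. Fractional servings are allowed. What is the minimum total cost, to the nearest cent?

$3.82

A basic optimal solution has at most two foods positive. Try each food alone and each pair with both targets met exactly.
carrots only: max(275/5, 18/4) = 55 servings → $24.75.
banana only: max(275/14, 18/4) = 19.64 servings → $8.84.
sweet potato only: max(275/17, 18/5) = 16.18 servings → $11.32.
strawberries only: max(275/81, 18/2) = 9 servings → $7.65.
carrots + banana with both targets exact would need a negative amount; discard.
carrots + sweet potato with both targets exact would need a negative amount; discard.
carrots + strawberries with both tight: 2.892 servings and 3.217 servings → $4.04.
banana + sweet potato: the both-tight solution has a negative serving — not a feasible corner.
banana + strawberries with both tight: 3.068 servings and 2.865 servings → $3.82.
sweet potato + strawberries with both tight: 2.447 servings and 2.881 servings → $4.16.
Cheapest feasible corner: $3.82.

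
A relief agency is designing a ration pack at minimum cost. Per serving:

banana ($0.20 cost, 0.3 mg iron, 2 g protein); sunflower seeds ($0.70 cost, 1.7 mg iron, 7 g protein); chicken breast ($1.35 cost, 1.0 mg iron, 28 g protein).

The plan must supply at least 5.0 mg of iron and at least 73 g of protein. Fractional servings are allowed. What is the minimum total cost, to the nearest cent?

$4.12

The cheapest plan sits at a corner of the feasible region — with two constraints it uses at most two foods.
banana only: max(5.0/0.3, 73/2) = 36.5 servings → $7.30.
sunflower seeds only: max(5.0/1.7, 73/7) = 10.43 servings → $7.30.
chicken breast only: max(5.0/1.0, 73/28) = 5 servings → $6.75.
banana + sunflower seeds: intersection lies outside the first quadrant.
banana + chicken breast with both tight: 10.47 servings and 1.859 servings → $4.60.
sunflower seeds + chicken breast with both tight: 1.65 servings and 2.195 servings → $4.12.
Cheapest feasible corner: $4.12.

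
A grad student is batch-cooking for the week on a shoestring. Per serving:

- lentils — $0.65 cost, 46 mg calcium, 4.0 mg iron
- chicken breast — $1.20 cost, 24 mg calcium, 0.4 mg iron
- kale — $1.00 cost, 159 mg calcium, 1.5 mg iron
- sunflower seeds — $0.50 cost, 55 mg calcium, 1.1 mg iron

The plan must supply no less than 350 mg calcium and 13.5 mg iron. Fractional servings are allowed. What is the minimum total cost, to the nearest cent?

$3.23

Compare the cost at each extreme point of the feasible region.
lentils only: max(350/46, 13.5/4.0) = 7.609 servings → $4.95.
chicken breast only: max(350/24, 13.5/0.4) = 33.75 servings → $40.50.
kale only: max(350/159, 13.5/1.5) = 9 servings → $9.00.
sunflower seeds only: max(350/55, 13.5/1.1) = 12.27 servings → $6.14.
lentils + chicken breast with both tight: 2.371 servings and 10.04 servings → $13.59.
lentils + kale with both tight: 2.86 servings and 1.374 servings → $3.23.
lentils + sunflower seeds with both tight: 2.11 servings and 4.599 servings → $3.67.
chicken breast + kale with both targets exact would need a negative amount; discard.
chicken breast + sunflower seeds: the both-tight solution has a negative serving — not a feasible corner.
kale + sunflower seeds: intersection lies outside the first quadrant.
The minimum over all feasible corners is $3.23.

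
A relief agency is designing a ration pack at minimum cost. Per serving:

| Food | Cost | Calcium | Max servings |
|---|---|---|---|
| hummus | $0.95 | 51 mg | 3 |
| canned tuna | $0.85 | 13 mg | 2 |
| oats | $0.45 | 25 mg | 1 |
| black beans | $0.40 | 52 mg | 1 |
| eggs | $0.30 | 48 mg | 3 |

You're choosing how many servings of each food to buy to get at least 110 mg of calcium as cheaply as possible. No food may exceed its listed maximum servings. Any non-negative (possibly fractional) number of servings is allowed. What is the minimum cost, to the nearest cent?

Cost per mg of calcium: eggs $0.0063, black beans $0.0077, oats $0.0180, hummus $0.0186, canned tuna $0.0654.
Take 2.292 servings of eggs: +110.0 mg calcium for $0.69 (total $0.69, still need 0.0 mg).
Filling from the cheapest source first is optimal under one linear minimum: $0.69.

$0.69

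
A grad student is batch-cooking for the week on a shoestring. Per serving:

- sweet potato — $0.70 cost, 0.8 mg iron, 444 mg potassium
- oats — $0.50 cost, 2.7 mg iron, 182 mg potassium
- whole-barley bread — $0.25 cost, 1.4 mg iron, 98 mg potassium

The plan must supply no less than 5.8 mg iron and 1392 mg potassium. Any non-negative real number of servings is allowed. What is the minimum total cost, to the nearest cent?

sweet potato only: max(5.8/0.8, 1392/444) = 7.25 servings → $5.08.
oats only: max(5.8/2.7, 1392/182) = 7.648 servings → $3.82.
whole-barley bread only: max(5.8/1.4, 1392/98) = 14.2 servings → $3.55.
sweet potato + oats with both tight: 2.566 servings and 1.388 servings → $2.49.
sweet potato + whole-barley bread with both tight: 2.541 servings and 2.691 servings → $2.45.
oats + whole-barley bread with both targets exact would need a negative amount; discard.
So the least-cost plan costs $2.45.

$2.45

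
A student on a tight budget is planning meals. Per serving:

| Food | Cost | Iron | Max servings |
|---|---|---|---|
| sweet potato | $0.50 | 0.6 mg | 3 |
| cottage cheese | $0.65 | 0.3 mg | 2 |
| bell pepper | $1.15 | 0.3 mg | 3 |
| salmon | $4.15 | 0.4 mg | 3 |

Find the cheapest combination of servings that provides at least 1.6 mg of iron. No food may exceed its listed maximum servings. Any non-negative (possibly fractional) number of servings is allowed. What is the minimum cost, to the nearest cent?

$1.33

Cost per mg of iron: sweet potato $0.8333, cottage cheese $2.1667, bell pepper $3.8333, salmon $10.3750.
Take 2.667 servings of sweet potato: +1.6 mg iron for $1.33 (total $1.33, still need 0.0 mg).
Filling from the cheapest source first is optimal under one linear minimum: $1.33.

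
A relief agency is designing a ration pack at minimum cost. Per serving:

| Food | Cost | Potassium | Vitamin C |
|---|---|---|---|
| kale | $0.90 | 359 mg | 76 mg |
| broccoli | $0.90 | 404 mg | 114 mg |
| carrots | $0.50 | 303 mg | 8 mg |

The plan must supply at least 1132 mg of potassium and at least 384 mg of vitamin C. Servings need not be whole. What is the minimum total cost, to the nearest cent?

For a min-cost LP with two ≥-constraints, a basic feasible solution has at most two positive variables.
kale only: max(1132/359, 384/76) = 5.053 servings → $4.55.
broccoli only: max(1132/404, 384/114) = 3.368 servings → $3.03.
carrots only: max(1132/303, 384/8) = 48 servings → $24.00.
kale + broccoli: intersection lies outside the first quadrant.
kale + carrots: intersection lies outside the first quadrant.
broccoli + carrots with both targets exact would need a negative amount; discard.
Cheapest feasible corner: $3.03.

$3.03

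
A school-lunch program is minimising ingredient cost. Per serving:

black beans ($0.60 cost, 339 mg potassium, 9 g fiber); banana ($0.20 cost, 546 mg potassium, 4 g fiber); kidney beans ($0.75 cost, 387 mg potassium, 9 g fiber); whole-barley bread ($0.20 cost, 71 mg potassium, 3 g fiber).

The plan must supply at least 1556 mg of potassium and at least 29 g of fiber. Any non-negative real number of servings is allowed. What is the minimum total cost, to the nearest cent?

$1.45

Check every corner: each single food scaled to meet both minima, and each pair solved so both constraints bind.
black beans only: max(1556/339, 29/9) = 4.59 servings → $2.75.
banana only: max(1556/546, 29/4) = 7.25 servings → $1.45.
kidney beans only: max(1556/387, 29/9) = 4.021 servings → $3.02.
whole-barley bread only: max(1556/71, 29/3) = 21.92 servings → $4.38.
black beans + banana with both tight: 2.701 servings and 1.173 servings → $1.86.
black beans + kidney beans: intersection lies outside the first quadrant.
black beans + whole-barley bread: intersection lies outside the first quadrant.
banana + kidney beans with both tight: 0.8262 servings and 2.855 servings → $2.31.
banana + whole-barley bread with both tight: 1.927 servings and 7.097 servings → $1.80.
kidney beans + whole-barley bread with both targets exact would need a negative amount; discard.
Cheapest feasible corner: $1.45.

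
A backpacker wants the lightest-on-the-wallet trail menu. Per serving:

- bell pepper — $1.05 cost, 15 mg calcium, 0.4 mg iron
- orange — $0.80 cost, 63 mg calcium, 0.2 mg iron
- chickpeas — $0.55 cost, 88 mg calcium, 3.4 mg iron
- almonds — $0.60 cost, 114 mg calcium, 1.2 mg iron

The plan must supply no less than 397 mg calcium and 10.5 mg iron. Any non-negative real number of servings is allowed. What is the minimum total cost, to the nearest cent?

This is a tiny linear program; its minimum lies at a vertex of the feasible set. List the vertices and price them.
bell pepper only: max(397/15, 10.5/0.4) = 26.47 servings → $27.79.
orange only: max(397/63, 10.5/0.2) = 52.5 servings → $42.00.
chickpeas only: max(397/88, 10.5/3.4) = 4.511 servings → $2.48.
almonds only: max(397/114, 10.5/1.2) = 8.75 servings → $5.25.
bell pepper + orange with both tight: 26.22 servings and 0.05856 servings → $27.58.
bell pepper + chickpeas with both targets exact would need a negative amount; discard.
bell pepper + almonds with both tight: 26.11 servings and 0.0471 servings → $27.44.
orange + chickpeas with both tight: 2.166 servings and 2.961 servings → $3.36.
orange + almonds: intersection lies outside the first quadrant.
chickpeas + almonds with both tight: 2.555 servings and 1.51 servings → $2.31.
So the least-cost plan costs $2.31.

$2.31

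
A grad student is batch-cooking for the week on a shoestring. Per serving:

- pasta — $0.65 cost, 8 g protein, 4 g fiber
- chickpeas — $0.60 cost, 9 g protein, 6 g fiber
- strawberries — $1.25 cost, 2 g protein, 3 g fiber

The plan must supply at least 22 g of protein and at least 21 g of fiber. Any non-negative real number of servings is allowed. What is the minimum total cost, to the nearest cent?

An LP optimum is at a vertex; with two nutrient constraints at most two foods are used. Check each candidate.
pasta only: max(22/8, 21/4) = 5.25 servings → $3.41.
chickpeas only: max(22/9, 21/6) = 3.5 servings → $2.10.
strawberries only: max(22/2, 21/3) = 11 servings → $13.75.
pasta + chickpeas with both targets exact would need a negative amount; discard.
pasta + strawberries with both tight: 1.5 servings and 5 servings → $7.22.
chickpeas + strawberries with both tight: 1.6 servings and 3.8 servings → $5.71.
So the least-cost plan costs $2.10.

$2.10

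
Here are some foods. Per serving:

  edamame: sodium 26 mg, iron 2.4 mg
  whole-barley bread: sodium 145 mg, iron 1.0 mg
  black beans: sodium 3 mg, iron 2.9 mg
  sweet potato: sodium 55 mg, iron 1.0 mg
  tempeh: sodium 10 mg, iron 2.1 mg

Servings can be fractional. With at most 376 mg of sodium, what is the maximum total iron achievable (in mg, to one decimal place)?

Iron per mg sodium: black beans 0.9667, tempeh 0.21, edamame 0.09231, sweet potato 0.01818, whole-barley bread 0.006897.
With no serving limits, spend the whole sodium allowance on black beans: 376 mg / 3 mg × 2.9 mg = 363.5 mg.

363.5 mg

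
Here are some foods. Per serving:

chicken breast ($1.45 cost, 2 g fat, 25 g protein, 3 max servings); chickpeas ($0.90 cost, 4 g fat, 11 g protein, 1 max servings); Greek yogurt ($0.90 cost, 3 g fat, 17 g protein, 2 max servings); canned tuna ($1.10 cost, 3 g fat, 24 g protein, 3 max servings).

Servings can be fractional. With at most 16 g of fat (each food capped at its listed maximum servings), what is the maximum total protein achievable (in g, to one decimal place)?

152.7 g

Protein per g fat: chicken breast 12.5, canned tuna 8, Greek yogurt 5.667, chickpeas 2.75.
Take 3 servings of chicken breast: uses 6 g fat, +75.0 g protein (running total 75.0 g).
Take 3 servings of canned tuna: uses 9 g fat, +72.0 g protein (running total 147.0 g).
Take 0.3333 servings of Greek yogurt: uses 1 g fat, +5.7 g protein (running total 152.7 g).
Greedy by best ratio exhausts the fat allowance optimally: 152.7 g.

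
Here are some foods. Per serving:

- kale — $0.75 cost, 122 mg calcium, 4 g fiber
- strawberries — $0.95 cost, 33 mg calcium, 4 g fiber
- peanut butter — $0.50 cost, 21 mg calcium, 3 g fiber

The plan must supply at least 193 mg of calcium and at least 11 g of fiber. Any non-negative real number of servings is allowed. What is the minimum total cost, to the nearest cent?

$1.94

At the optimum either one food covers both requirements or two foods hit both targets exactly; no other combination can be cheaper.
kale only: max(193/122, 11/4) = 2.75 servings → $2.06.
strawberries only: max(193/33, 11/4) = 5.848 servings → $5.56.
peanut butter only: max(193/21, 11/3) = 9.19 servings → $4.60.
kale + strawberries with both tight: 1.149 servings and 1.601 servings → $2.38.
kale + peanut butter with both tight: 1.234 servings and 2.021 servings → $1.94.
strawberries + peanut butter with both targets exact would need a negative amount; discard.
The minimum over all feasible corners is $1.94.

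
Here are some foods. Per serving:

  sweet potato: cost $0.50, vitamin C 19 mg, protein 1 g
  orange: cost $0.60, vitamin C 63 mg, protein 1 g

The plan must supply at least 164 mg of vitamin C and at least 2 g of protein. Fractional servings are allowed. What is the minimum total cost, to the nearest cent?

This is a tiny linear program; its minimum lies at a vertex of the feasible set. List the vertices and price them.
sweet potato only: max(164/19, 2/1) = 8.632 servings → $4.32.
orange only: max(164/63, 2/1) = 2.603 servings → $1.56.
sweet potato + orange: intersection lies outside the first quadrant.
So the least-cost plan costs $1.56.

$1.56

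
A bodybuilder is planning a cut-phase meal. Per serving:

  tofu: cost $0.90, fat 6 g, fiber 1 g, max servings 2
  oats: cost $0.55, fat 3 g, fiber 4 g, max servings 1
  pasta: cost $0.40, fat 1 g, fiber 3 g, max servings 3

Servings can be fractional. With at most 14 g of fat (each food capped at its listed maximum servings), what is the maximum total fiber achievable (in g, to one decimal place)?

Fiber per g fat: pasta 3, oats 1.333, tofu 0.1667.
Take 3 servings of pasta: uses 3 g fat, +9.0 g fiber (running total 9.0 g).
Take 1 serving of oats: uses 3 g fat, +4.0 g fiber (running total 13.0 g).
Take 1.333 servings of tofu: uses 8 g fat, +1.3 g fiber (running total 14.3 g).
Greedy by best ratio exhausts the fat allowance optimally: 14.3 g.

14.3 g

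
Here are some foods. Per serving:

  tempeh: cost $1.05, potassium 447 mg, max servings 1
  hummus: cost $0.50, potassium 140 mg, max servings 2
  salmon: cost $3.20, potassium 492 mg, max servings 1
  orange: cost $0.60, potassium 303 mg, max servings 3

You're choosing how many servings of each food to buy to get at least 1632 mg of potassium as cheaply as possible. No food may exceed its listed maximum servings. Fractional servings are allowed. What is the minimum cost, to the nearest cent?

Cost per mg of potassium: orange $0.0020, tempeh $0.0023, hummus $0.0036, salmon $0.0065.
Take 3 servings of orange: +909.0 mg potassium for $1.80 (total $1.80, still need 723.0 mg).
Take 1 serving of tempeh: +447.0 mg potassium for $1.05 (total $2.85, still need 276.0 mg).
Take 1.971 servings of hummus: +276.0 mg potassium for $0.99 (total $3.84, still need 0.0 mg).
Filling from the cheapest source first is optimal under one linear minimum: $3.84.

$3.84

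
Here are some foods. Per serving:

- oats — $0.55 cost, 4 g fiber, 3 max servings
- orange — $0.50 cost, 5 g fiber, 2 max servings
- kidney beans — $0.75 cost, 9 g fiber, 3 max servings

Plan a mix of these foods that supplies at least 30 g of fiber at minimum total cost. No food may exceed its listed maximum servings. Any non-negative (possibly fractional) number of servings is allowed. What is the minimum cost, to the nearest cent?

Cost per g of fiber: kidney beans $0.0833, orange $0.1000, oats $0.1375.
Take 3 servings of kidney beans: +27.0 g fiber for $2.25 (total $2.25, still need 3.0 g).
Take 0.6 servings of orange: +3.0 g fiber for $0.30 (total $2.55, still need 0.0 g).
Greedy by cheapest-per-g is optimal for a single linear constraint, so the minimum cost is $2.55.

$2.55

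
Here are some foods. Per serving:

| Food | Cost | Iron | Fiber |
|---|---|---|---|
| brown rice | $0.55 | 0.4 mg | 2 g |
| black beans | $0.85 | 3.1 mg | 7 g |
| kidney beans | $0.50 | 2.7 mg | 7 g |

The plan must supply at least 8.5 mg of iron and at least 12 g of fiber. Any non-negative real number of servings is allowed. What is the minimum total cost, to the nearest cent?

$1.57

brown rice only: max(8.5/0.4, 12/2) = 21.25 servings → $11.69.
black beans only: max(8.5/3.1, 12/7) = 2.742 servings → $2.33.
kidney beans only: max(8.5/2.7, 12/7) = 3.148 servings → $1.57.
brown rice + black beans: the both-tight solution has a negative serving — not a feasible corner.
brown rice + kidney beans with both targets exact would need a negative amount; discard.
black beans + kidney beans: the both-tight solution has a negative serving — not a feasible corner.
The minimum over all feasible corners is $1.57.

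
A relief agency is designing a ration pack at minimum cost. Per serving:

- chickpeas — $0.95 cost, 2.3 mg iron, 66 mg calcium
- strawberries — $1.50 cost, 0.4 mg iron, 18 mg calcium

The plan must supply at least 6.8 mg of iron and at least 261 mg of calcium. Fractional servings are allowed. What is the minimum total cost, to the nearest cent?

Check every corner: each single food scaled to meet both minima, and each pair solved so both constraints bind.
chickpeas only: max(6.8/2.3, 261/66) = 3.955 servings → $3.76.
strawberries only: max(6.8/0.4, 261/18) = 17 servings → $25.50.
chickpeas + strawberries with both tight: 1.2 servings and 10.1 servings → $16.29.
Cheapest feasible corner: $3.76.

$3.76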